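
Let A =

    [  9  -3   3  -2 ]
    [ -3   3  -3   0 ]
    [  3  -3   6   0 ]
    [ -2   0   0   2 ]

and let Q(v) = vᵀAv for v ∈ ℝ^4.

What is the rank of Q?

Applying the same elementary operations to the rows and columns of A produces a congruent diagonal matrix with entries 9, 2, 3, 4/3.
So there are 4 positive pivots.
The rank is the number of nonzero pivots: 4.

4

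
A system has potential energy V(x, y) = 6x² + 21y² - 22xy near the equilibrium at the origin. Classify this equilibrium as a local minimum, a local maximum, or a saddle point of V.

The Hessian at the origin is H = [[12, -22], [-22, 42]].
det H = 12·42 − (-22)² = 20 > 0 and H[1,1] = 12 > 0, so H is positive definite.
Therefore the origin is a local minimum.

local minimum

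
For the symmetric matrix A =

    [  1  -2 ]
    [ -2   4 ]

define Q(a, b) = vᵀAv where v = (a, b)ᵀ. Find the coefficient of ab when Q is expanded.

-4

The coefficient of ab is A[1,2] + A[2,1] = 2·(-2) = -4.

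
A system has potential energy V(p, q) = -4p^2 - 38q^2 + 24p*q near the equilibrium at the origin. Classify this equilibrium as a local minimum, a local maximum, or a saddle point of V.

The Hessian at the origin is H = [[-8, 24], [24, -76]].
det H = -8·-76 − (24)² = 32 > 0 and H[1,1] = -8 < 0, so H is negative definite.
Therefore the origin is a local maximum.

local maximum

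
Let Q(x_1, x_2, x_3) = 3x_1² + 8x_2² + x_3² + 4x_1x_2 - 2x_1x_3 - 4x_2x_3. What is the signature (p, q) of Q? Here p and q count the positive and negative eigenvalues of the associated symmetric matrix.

(3, 0)

Write A = [[3, 2, -1], [2, 8, -2], [-1, -2, 1]].
Symmetric row and column elimination reduces A to a congruent diagonal form with pivots 3, 20/3, 2/5.
So there are 3 positive pivots.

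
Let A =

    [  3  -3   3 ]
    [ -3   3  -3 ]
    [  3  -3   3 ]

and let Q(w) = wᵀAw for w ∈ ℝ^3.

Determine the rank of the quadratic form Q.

Applying the same elementary operations to the rows and columns of A produces a congruent diagonal matrix with entries 3, 0, 0.
Counting signs: 1 positive, 2 zero.
The rank is the number of nonzero pivots: 1.

1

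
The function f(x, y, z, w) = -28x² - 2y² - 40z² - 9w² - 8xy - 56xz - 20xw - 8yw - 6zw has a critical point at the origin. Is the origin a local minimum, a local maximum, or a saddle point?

The Hessian at the origin is H = [[-56, -8, -56, -20], [-8, -4, 0, -8], [-56, 0, -80, -6], [-20, -8, -6, -18]].
Symmetric row and column elimination reduces H to a congruent diagonal form with pivots -56, -20/7, -8/5, -3/2.
Counting signs: 4 negative.
H is negative definite, so the origin is a strict local maximum.

local maximum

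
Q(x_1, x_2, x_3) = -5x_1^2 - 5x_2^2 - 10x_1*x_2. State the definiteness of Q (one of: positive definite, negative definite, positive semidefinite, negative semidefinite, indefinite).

negative semidefinite

The associated matrix is A = [[-5, -5, 0], [-5, -5, 0], [0, 0, 0]].
Applying the same elementary operations to the rows and columns of A produces a congruent diagonal matrix with entries -5, 0, 0.
Counting signs: 1 negative, 2 zero.
Hence Q is negative semidefinite.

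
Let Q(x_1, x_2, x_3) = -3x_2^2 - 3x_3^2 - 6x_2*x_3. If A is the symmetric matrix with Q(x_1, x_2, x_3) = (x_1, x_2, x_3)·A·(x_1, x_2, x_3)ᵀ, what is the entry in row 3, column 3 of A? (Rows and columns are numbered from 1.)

The coefficient of x_3^2 in Q is -3, and that is exactly A[3,3].

-3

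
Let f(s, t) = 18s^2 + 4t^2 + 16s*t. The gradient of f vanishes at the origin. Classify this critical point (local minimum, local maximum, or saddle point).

The Hessian at the origin is H = [[36, 16], [16, 8]].
det H = 36·8 − (16)² = 32 > 0 and H[1,1] = 36 > 0, so H is positive definite.
Therefore the origin is a local minimum.

local minimum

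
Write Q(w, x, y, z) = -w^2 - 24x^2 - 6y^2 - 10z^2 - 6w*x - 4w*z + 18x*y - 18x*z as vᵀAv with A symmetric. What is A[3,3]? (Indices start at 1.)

The coefficient of y^2 in Q is -6, and that is exactly A[3,3].

-6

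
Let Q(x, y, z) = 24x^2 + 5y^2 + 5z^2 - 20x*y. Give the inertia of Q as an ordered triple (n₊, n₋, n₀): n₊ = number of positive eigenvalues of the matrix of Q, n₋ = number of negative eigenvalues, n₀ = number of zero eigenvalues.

(3, 0, 0)

Write A = [[24, -10, 0], [-10, 5, 0], [0, 0, 5]].
Symmetric row and column elimination reduces A to a congruent diagonal form with pivots 24, 5/6, 5.
That gives 3 positive pivots.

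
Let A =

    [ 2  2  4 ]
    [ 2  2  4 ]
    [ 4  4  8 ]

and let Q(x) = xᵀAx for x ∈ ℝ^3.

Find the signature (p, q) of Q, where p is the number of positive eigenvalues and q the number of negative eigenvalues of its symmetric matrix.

(1, 0)

Congruent diagonalization of A (simultaneous row and column reduction) yields pivots 2, 0, 0.
Counting signs: 1 positive, 2 zero.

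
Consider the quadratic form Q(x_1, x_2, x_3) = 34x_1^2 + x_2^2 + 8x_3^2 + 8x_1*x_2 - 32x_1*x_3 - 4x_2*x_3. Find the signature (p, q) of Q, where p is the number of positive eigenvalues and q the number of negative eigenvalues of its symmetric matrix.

The associated matrix is A = [[34, 4, -16], [4, 1, -2], [-16, -2, 8]].
An LDLᵀ factorisation of A has diagonal entries 34, 9/17, 4/9.
Counting signs: 3 positive.

(3, 0)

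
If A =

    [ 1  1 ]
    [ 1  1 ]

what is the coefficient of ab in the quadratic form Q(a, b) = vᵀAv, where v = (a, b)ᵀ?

2

The coefficient of ab is A[1,2] + A[2,1] = 2·1 = 2.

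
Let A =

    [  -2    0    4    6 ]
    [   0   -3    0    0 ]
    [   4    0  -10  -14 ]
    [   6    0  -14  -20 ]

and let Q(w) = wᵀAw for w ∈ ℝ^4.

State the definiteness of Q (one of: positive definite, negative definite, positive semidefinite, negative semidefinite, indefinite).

Symmetric row and column elimination reduces A to a congruent diagonal form with pivots -2, -3, -2, 0.
Counting signs: 3 negative, 1 zero.
Hence Q is negative semidefinite.

negative semidefinite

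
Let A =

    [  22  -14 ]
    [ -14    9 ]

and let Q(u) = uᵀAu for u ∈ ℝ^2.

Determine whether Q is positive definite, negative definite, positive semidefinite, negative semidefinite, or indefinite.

Applying the same elementary operations to the rows and columns of A produces a congruent diagonal matrix with entries 22, 1/11.
That gives 2 positive pivots.
Hence Q is positive definite.

positive definite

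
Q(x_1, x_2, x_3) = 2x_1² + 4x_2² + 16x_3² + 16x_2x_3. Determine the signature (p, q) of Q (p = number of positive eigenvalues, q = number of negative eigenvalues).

(2, 0)

The symmetric matrix is A = [[2, 0, 0], [0, 4, 8], [0, 8, 16]].
Row-reducing A symmetrically gives the diagonal entries 2, 4, 0.
So there are 2 positive, 1 zero pivots.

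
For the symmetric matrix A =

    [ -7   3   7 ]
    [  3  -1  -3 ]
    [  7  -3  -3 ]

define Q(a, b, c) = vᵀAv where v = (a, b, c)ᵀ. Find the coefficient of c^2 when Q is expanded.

-3

The coefficient of c^2 is the diagonal entry A[3,3] = -3.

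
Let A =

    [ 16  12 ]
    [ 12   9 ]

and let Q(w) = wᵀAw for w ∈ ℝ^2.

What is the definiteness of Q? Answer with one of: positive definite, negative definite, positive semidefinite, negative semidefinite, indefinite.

positive semidefinite

Congruent diagonalization of A (simultaneous row and column reduction) yields pivots 16, 0.
So there are 1 positive, 1 zero pivots.
Hence Q is positive semidefinite.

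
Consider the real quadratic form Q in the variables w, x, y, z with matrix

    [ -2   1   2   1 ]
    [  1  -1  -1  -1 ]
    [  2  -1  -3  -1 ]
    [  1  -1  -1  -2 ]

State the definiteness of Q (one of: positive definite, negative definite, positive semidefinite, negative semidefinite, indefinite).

Leading principal minors: Δ_1 = -2, Δ_2 = 1, Δ_3 = -1, Δ_4 = 1.
The signs alternate starting with Δ_1 < 0, so by Sylvester's criterion Q is negative definite.

negative definite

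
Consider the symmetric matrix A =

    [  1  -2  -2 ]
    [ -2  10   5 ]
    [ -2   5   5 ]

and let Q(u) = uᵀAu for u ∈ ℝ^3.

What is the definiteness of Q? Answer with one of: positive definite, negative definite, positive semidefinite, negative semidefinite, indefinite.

positive definite

An LDLᵀ factorisation of A has diagonal entries 1, 6, 5/6.
That gives 3 positive pivots.
Hence Q is positive definite.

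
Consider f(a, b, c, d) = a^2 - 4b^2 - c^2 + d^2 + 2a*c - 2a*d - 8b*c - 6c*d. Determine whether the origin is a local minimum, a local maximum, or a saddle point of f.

saddle point

The Hessian at the origin is H = [[2, 0, 2, -2], [0, -8, -8, 0], [2, -8, -2, -6], [-2, 0, -6, 2]].
Applying the same elementary operations to the rows and columns of H produces a congruent diagonal matrix with entries 2, -8, 4, -4.
That gives 2 positive, 2 negative pivots.
H is indefinite, so the origin is a saddle point.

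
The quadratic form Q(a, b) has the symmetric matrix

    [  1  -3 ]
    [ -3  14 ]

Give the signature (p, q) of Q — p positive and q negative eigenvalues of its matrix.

Congruent diagonalization of A (simultaneous row and column reduction) yields pivots 1, 5.
So there are 2 positive pivots.

(2, 0)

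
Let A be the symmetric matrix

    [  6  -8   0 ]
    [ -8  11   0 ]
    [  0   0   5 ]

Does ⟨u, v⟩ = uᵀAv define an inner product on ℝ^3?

Leading principal minors: Δ_1 = 6, Δ_2 = 2, Δ_3 = 10.
All leading principal minors are positive, so by Sylvester's criterion Q is positive definite.
⟨·,·⟩ is an inner product exactly when A is positive definite.

yes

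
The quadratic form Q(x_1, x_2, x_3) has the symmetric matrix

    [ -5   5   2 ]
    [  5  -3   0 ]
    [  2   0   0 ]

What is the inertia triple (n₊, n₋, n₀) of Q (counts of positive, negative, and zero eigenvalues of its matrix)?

Row-reducing A symmetrically gives the diagonal entries -5, 2, -6/5.
So there are 1 positive, 2 negative pivots.

(1, 2, 0)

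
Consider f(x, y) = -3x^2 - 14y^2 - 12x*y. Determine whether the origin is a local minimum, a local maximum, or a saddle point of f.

local maximum

The Hessian at the origin is H = [[-6, -12], [-12, -28]].
det H = -6·-28 − (-12)² = 24 > 0 and H[1,1] = -6 < 0, so H is negative definite.
Therefore the origin is a local maximum.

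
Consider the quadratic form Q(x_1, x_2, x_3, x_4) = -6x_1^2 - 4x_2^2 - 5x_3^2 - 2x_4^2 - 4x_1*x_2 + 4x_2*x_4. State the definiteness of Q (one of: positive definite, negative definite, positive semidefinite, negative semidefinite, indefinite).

negative definite

The symmetric matrix of Q is A = [[-6, -2, 0, 0], [-2, -4, 0, 2], [0, 0, -5, 0], [0, 2, 0, -2]].
Leading principal minors: Δ_1 = -6, Δ_2 = 20, Δ_3 = -100, Δ_4 = 80.
The signs alternate starting with Δ_1 < 0, so by Sylvester's criterion Q is negative definite.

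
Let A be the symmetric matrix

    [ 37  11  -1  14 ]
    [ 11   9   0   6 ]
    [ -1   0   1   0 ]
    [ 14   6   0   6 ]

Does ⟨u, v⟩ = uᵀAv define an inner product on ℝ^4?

Leading principal minors: Δ_1 = 37, Δ_2 = 212, Δ_3 = 203, Δ_4 = 6.
All leading principal minors are positive, so by Sylvester's criterion Q is positive definite.
⟨·,·⟩ is an inner product exactly when A is positive definite.

yes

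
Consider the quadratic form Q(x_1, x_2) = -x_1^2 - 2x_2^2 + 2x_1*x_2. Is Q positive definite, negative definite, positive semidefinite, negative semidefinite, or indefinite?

The symmetric matrix of Q is [[-1, 1], [1, -2]].
For the 2×2 matrix [[-1, 1], [1, -2]]: det = -1·-2 − (1)² = 1, trace = -3.
det > 0 so both eigenvalues share the sign of the trace; trace = -3 < 0 ⇒ both negative.

negative definite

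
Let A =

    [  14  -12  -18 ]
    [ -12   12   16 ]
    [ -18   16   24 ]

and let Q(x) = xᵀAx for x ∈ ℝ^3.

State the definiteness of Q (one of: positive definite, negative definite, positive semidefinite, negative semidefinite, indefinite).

Row-reducing A symmetrically gives the diagonal entries 14, 12/7, 2/3.
That gives 3 positive pivots.
Hence Q is positive definite.

positive definite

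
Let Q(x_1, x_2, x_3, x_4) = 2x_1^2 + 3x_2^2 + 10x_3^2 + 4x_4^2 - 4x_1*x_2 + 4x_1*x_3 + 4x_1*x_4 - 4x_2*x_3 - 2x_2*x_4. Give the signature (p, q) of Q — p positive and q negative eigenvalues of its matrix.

The associated matrix is A = [[2, -2, 2, 2], [-2, 3, -2, -1], [2, -2, 10, 0], [2, -1, 0, 4]].
Symmetric row and column elimination reduces A to a congruent diagonal form with pivots 2, 1, 8, 1/2.
So there are 4 positive pivots.

(4, 0)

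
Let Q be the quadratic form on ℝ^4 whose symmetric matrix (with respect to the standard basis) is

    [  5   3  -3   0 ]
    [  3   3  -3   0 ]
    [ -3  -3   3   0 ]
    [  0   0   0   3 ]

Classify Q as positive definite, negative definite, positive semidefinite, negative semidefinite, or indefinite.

Congruent diagonalization of A (simultaneous row and column reduction) yields pivots 5, 6/5, 0, 3.
That gives 3 positive, 1 zero pivots.
Hence Q is positive semidefinite.

positive semidefinite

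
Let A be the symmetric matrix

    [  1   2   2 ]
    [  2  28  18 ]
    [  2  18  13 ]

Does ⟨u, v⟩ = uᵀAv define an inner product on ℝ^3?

yes

Applying the same elementary operations to the rows and columns of A produces a congruent diagonal matrix with entries 1, 24, 5/6.
That gives 3 positive pivots.
Hence Q is positive definite.
⟨·,·⟩ is an inner product exactly when A is positive definite.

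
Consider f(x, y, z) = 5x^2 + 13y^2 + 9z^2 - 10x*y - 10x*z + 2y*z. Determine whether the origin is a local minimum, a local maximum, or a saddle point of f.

local minimum

The Hessian at the origin is H = [[10, -10, -10], [-10, 26, 2], [-10, 2, 18]].
An LDLᵀ factorisation of H has diagonal entries 10, 16, 4.
Counting signs: 3 positive.
H is positive definite, so the origin is a strict local minimum.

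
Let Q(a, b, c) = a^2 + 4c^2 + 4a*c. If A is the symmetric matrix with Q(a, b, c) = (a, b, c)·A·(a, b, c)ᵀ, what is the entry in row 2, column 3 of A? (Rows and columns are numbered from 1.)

0

The coefficient of b·c in Q is 0. For a symmetric A this equals A[2,3] + A[3,2] = 2·A[2,3].
So A[2,3] = 0/2 = 0.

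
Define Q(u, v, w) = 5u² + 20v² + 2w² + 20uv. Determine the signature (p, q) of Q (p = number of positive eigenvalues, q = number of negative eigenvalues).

Write A = [[5, 10, 0], [10, 20, 0], [0, 0, 2]].
Applying the same elementary operations to the rows and columns of A produces a congruent diagonal matrix with entries 5, 0, 2.
That gives 2 positive, 1 zero pivots.

(2, 0)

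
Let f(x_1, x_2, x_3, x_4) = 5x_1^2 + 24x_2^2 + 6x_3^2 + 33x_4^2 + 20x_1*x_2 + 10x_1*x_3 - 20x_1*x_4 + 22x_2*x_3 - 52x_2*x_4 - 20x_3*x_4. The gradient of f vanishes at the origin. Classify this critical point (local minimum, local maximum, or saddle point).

local minimum

The Hessian at the origin is H = [[10, 20, 10, -20], [20, 48, 22, -52], [10, 22, 12, -20], [-20, -52, -20, 66]].
Applying the same elementary operations to the rows and columns of H produces a congruent diagonal matrix with entries 10, 8, 3/2, 2.
Counting signs: 4 positive.
H is positive definite, so the origin is a strict local minimum.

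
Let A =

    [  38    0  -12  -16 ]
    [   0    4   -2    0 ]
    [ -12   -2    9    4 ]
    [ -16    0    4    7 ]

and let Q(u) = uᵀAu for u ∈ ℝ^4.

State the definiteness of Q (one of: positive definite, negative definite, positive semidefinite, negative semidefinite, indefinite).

Applying the same elementary operations to the rows and columns of A produces a congruent diagonal matrix with entries 38, 4, 80/19, 0.
Counting signs: 3 positive, 1 zero.
Hence Q is positive semidefinite.

positive semidefinite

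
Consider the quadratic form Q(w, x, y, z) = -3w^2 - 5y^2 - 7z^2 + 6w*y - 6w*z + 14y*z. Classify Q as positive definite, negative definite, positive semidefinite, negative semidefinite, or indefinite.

indefinite

The associated matrix is A = [[-3, 0, 3, -3], [0, 0, 0, 0], [3, 0, -5, 7], [-3, 0, 7, -7]].
Congruent diagonalization of A (simultaneous row and column reduction) yields pivots -3, 0, -2, 4.
So there are 1 positive, 2 negative, 1 zero pivots.
Hence Q is indefinite.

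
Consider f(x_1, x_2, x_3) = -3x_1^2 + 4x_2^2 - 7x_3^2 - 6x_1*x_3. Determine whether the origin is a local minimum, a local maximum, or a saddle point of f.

saddle point

The Hessian at the origin is H = [[-6, 0, -6], [0, 8, 0], [-6, 0, -14]].
Symmetric row and column elimination reduces H to a congruent diagonal form with pivots -6, 8, -8.
That gives 1 positive, 2 negative pivots.
H is indefinite, so the origin is a saddle point.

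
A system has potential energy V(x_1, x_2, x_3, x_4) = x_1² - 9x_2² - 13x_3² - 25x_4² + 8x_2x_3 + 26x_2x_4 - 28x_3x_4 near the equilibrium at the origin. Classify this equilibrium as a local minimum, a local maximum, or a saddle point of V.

The Hessian at the origin is H = [[2, 0, 0, 0], [0, -18, 8, 26], [0, 8, -26, -28], [0, 26, -28, -50]].
An LDLᵀ factorisation of H has diagonal entries 2, -18, -202/9, -40/101.
Counting signs: 1 positive, 3 negative.
H is indefinite, so the origin is a saddle point.

saddle point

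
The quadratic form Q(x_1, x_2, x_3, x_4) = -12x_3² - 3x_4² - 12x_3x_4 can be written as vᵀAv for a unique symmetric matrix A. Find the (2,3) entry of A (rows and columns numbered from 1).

0

The coefficient of x_2·x_3 in Q is 0. For a symmetric A this equals A[2,3] + A[3,2] = 2·A[2,3].
So A[2,3] = 0/2 = 0.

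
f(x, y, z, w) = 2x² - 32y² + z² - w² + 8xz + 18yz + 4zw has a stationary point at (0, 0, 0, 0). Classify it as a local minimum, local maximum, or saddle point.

saddle point

The Hessian at the origin is H = [[4, 0, 8, 0], [0, -64, 18, 0], [8, 18, 2, 4], [0, 0, 4, -2]].
An LDLᵀ factorisation of H has diagonal entries 4, -64, -143/16, -30/143.
So there are 1 positive, 3 negative pivots.
H is indefinite, so the origin is a saddle point.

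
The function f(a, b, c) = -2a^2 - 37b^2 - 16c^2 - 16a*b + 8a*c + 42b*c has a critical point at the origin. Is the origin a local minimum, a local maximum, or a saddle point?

local maximum

The Hessian at the origin is H = [[-4, -16, 8], [-16, -74, 42], [8, 42, -32]].
Congruent diagonalization of H (simultaneous row and column reduction) yields pivots -4, -10, -6.
So there are 3 negative pivots.
H is negative definite, so the origin is a strict local maximum.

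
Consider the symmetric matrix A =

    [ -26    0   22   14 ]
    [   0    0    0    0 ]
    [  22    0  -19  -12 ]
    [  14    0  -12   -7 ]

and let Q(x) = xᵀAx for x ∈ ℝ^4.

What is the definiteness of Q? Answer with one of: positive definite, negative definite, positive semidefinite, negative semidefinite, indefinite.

Congruent diagonalization of A (simultaneous row and column reduction) yields pivots -26, 0, -5/13, 3/5.
Counting signs: 1 positive, 2 negative, 1 zero.
Hence Q is indefinite.

indefinite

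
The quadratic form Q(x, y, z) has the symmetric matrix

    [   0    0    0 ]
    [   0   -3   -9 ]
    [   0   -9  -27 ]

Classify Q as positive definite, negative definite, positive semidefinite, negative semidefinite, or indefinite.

Row-reducing A symmetrically gives the diagonal entries 0, -3, 0.
Counting signs: 1 negative, 2 zero.
Hence Q is negative semidefinite.

negative semidefinite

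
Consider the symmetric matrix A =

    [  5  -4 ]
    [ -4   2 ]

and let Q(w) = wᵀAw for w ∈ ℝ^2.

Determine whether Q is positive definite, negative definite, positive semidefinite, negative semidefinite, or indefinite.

An LDLᵀ factorisation of A has diagonal entries 5, -6/5.
So there are 1 positive, 1 negative pivots.
Hence Q is indefinite.

indefinite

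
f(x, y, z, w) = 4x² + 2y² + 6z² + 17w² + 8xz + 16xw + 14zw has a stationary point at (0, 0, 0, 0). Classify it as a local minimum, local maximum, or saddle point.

The Hessian at the origin is H = [[8, 0, 8, 16], [0, 4, 0, 0], [8, 0, 12, 14], [16, 0, 14, 34]].
Applying the same elementary operations to the rows and columns of H produces a congruent diagonal matrix with entries 8, 4, 4, 1.
Counting signs: 4 positive.
H is positive definite, so the origin is a strict local minimum.

local minimum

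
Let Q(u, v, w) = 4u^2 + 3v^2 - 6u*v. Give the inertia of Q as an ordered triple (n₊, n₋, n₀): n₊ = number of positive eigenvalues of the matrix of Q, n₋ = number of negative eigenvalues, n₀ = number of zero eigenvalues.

(2, 0, 1)

The symmetric matrix is A = [[4, -3, 0], [-3, 3, 0], [0, 0, 0]].
Row-reducing A symmetrically gives the diagonal entries 4, 3/4, 0.
Counting signs: 2 positive, 1 zero.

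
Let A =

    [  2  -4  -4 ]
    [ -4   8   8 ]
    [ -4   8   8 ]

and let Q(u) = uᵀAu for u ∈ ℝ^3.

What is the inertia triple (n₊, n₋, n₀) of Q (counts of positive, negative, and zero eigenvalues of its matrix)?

Congruent diagonalization of A (simultaneous row and column reduction) yields pivots 2, 0, 0.
So there are 1 positive, 2 zero pivots.

(1, 0, 2)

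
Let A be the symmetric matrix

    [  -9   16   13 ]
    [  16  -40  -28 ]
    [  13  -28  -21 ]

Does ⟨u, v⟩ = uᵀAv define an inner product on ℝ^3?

no

Applying the same elementary operations to the rows and columns of A produces a congruent diagonal matrix with entries -9, -104/9, -2/13.
Counting signs: 3 negative.
Hence Q is negative definite.
⟨·,·⟩ is an inner product exactly when A is positive definite.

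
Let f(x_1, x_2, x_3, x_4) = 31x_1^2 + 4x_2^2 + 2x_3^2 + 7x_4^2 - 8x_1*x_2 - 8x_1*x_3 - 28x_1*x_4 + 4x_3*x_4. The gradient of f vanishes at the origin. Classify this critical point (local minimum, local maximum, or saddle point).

saddle point

The Hessian at the origin is H = [[62, -8, -8, -28], [-8, 8, 0, 0], [-8, 0, 4, 4], [-28, 0, 4, 14]].
Congruent diagonalization of H (simultaneous row and column reduction) yields pivots 62, 216/31, 76/27, -10/19.
That gives 3 positive, 1 negative pivots.
H is indefinite, so the origin is a saddle point.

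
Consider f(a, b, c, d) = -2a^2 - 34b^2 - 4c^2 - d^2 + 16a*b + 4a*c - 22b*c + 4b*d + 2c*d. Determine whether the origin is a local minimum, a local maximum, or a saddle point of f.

saddle point

The Hessian at the origin is H = [[-4, 16, 4, 0], [16, -68, -22, 4], [4, -22, -8, 2], [0, 4, 2, -2]].
Symmetric row and column elimination reduces H to a congruent diagonal form with pivots -4, -4, 5, -6/5.
So there are 1 positive, 3 negative pivots.
H is indefinite, so the origin is a saddle point.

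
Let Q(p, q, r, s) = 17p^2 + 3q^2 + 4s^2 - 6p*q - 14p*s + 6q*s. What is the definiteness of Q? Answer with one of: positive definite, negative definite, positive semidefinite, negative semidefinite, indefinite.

The associated matrix is A = [[17, -3, 0, -7], [-3, 3, 0, 3], [0, 0, 0, 0], [-7, 3, 0, 4]].
Congruent diagonalization of A (simultaneous row and column reduction) yields pivots 17, 42/17, 0, -1/7.
So there are 2 positive, 1 negative, 1 zero pivots.
Hence Q is indefinite.

indefinite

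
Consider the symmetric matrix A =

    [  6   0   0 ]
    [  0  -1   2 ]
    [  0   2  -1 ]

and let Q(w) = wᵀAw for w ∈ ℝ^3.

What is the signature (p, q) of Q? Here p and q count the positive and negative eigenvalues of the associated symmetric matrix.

(2, 1)

Row-reducing A symmetrically gives the diagonal entries 6, -1, 3.
That gives 2 positive, 1 negative pivots.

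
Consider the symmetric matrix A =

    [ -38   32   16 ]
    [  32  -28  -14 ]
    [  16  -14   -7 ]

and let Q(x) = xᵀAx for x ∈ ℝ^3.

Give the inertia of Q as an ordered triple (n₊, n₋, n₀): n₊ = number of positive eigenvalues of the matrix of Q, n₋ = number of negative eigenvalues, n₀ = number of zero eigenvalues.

(0, 2, 1)

Row-reducing A symmetrically gives the diagonal entries -38, -20/19, 0.
That gives 2 negative, 1 zero pivots.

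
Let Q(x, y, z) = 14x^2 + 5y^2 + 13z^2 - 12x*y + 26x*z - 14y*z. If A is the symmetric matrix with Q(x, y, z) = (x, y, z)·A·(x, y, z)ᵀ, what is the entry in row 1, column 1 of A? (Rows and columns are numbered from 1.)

14

The coefficient of x^2 in Q is 14, and that is exactly A[1,1].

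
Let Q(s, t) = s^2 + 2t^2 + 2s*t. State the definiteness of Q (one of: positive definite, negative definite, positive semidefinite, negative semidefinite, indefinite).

positive definite

The symmetric matrix of Q is A = [[1, 1], [1, 2]].
Leading principal minors: Δ_1 = 1, Δ_2 = 1.
All leading principal minors are positive, so by Sylvester's criterion Q is positive definite.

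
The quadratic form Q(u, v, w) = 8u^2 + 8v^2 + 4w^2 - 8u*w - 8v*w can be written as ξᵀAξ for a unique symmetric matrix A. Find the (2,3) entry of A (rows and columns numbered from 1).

-4

The coefficient of v·w in Q is -8. For a symmetric A this equals A[2,3] + A[3,2] = 2·A[2,3].
So A[2,3] = -8/2 = -4.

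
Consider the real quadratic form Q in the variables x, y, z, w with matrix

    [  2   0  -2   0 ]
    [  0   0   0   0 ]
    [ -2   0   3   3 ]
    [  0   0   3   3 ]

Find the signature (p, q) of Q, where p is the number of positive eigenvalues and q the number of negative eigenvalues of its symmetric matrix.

Applying the same elementary operations to the rows and columns of A produces a congruent diagonal matrix with entries 2, 0, 1, -6.
So there are 2 positive, 1 negative, 1 zero pivots.

(2, 1)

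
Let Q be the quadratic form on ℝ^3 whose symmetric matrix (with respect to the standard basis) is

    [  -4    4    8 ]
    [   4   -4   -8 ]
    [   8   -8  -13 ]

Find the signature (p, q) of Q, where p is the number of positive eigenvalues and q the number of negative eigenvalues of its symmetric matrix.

(1, 1)

Row-reducing A symmetrically gives the diagonal entries -4, 0, 3.
Counting signs: 1 positive, 1 negative, 1 zero.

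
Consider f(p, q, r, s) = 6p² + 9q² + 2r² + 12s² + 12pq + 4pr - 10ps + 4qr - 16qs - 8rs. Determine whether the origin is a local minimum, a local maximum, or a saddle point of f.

local minimum

The Hessian at the origin is H = [[12, 12, 4, -10], [12, 18, 4, -16], [4, 4, 4, -8], [-10, -16, -8, 24]].
Applying the same elementary operations to the rows and columns of H produces a congruent diagonal matrix with entries 12, 6, 8/3, 3/2.
Counting signs: 4 positive.
H is positive definite, so the origin is a strict local minimum.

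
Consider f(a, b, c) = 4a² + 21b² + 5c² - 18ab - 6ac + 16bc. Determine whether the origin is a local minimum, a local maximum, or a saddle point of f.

The Hessian at the origin is H = [[8, -18, -6], [-18, 42, 16], [-6, 16, 10]].
An LDLᵀ factorisation of H has diagonal entries 8, 3/2, 4/3.
So there are 3 positive pivots.
H is positive definite, so the origin is a strict local minimum.

local minimum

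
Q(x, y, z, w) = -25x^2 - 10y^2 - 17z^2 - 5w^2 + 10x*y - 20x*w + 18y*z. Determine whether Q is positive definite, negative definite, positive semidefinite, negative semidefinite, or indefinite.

The associated matrix is A = [[-25, 5, 0, -10], [5, -10, 9, 0], [0, 9, -17, 0], [-10, 0, 0, -5]].
Congruent diagonalization of A (simultaneous row and column reduction) yields pivots -25, -9, -8, -1/18.
Counting signs: 4 negative.
Hence Q is negative definite.

negative definite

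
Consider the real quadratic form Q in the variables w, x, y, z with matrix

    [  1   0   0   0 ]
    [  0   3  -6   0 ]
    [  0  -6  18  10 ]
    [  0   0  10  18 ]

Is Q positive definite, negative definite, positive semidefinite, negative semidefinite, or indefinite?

Leading principal minors: Δ_1 = 1, Δ_2 = 3, Δ_3 = 18, Δ_4 = 24.
All leading principal minors are positive, so by Sylvester's criterion Q is positive definite.

positive definite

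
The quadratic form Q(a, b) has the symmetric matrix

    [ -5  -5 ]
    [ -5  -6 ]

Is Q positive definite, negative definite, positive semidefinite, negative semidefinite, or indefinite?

Leading principal minors: Δ_1 = -5, Δ_2 = 5.
The signs alternate starting with Δ_1 < 0, so by Sylvester's criterion Q is negative definite.

negative definite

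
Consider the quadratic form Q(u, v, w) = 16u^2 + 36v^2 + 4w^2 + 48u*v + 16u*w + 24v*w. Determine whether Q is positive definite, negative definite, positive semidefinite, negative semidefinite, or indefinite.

The symmetric matrix is A = [[16, 24, 8], [24, 36, 12], [8, 12, 4]].
Symmetric row and column elimination reduces A to a congruent diagonal form with pivots 16, 0, 0.
Counting signs: 1 positive, 2 zero.
Hence Q is positive semidefinite.

positive semidefinite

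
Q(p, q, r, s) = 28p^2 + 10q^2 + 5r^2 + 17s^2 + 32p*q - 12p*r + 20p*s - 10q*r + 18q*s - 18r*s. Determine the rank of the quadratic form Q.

3

The symmetric matrix is A = [[28, 16, -6, 10], [16, 10, -5, 9], [-6, -5, 5, -9], [10, 9, -9, 17]].
Applying the same elementary operations to the rows and columns of A produces a congruent diagonal matrix with entries 28, 6/7, 5/6, 0.
That gives 3 positive, 1 zero pivots.
The rank is the number of nonzero pivots: 3.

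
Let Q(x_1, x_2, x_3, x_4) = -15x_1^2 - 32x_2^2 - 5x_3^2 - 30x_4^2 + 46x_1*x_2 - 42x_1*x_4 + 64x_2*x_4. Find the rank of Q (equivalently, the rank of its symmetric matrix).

4

The symmetric matrix is A = [[-15, 23, 0, -21], [23, -32, 0, 32], [0, 0, -5, 0], [-21, 32, 0, -30]].
Symmetric row and column elimination reduces A to a congruent diagonal form with pivots -15, 49/15, -5, -30/49.
So there are 1 positive, 3 negative pivots.
The rank is the number of nonzero pivots: 4.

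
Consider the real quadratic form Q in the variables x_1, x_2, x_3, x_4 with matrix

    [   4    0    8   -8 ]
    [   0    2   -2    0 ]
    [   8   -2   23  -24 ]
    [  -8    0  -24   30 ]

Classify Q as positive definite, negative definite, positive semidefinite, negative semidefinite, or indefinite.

positive definite

Leading principal minors: Δ_1 = 4, Δ_2 = 8, Δ_3 = 40, Δ_4 = 48.
All leading principal minors are positive, so by Sylvester's criterion Q is positive definite.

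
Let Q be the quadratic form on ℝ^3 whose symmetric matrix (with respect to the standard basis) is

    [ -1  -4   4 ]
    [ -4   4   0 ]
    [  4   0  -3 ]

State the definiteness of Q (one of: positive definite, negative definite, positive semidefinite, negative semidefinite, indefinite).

indefinite

An LDLᵀ factorisation of A has diagonal entries -1, 20, 1/5.
Counting signs: 2 positive, 1 negative.
Hence Q is indefinite.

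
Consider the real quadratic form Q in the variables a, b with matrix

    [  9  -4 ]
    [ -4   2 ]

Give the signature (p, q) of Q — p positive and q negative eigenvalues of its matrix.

(2, 0)

An LDLᵀ factorisation of A has diagonal entries 9, 2/9.
So there are 2 positive pivots.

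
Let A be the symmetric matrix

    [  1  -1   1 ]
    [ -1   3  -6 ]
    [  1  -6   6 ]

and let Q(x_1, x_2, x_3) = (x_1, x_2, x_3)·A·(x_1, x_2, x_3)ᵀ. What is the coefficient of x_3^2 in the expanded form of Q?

The coefficient of x_3^2 is the diagonal entry A[3,3] = 6.

6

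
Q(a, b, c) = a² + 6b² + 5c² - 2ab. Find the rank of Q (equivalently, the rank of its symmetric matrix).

3

The associated matrix is A = [[1, -1, 0], [-1, 6, 0], [0, 0, 5]].
Row-reducing A symmetrically gives the diagonal entries 1, 5, 5.
That gives 3 positive pivots.
The rank is the number of nonzero pivots: 3.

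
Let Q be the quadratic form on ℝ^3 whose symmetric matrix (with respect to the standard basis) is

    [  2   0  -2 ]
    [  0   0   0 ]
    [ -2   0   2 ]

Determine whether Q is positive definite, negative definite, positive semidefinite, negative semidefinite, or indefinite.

positive semidefinite

Symmetric row and column elimination reduces A to a congruent diagonal form with pivots 2, 0, 0.
Counting signs: 1 positive, 2 zero.
Hence Q is positive semidefinite.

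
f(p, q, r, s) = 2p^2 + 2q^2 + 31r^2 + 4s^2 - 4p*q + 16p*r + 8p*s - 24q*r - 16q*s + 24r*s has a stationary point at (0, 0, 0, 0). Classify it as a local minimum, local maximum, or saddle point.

The Hessian at the origin is H = [[4, -4, 16, 8], [-4, 4, -24, -16], [16, -24, 62, 24], [8, -16, 24, 8]].
H is indefinite, so the origin is a saddle point.

saddle point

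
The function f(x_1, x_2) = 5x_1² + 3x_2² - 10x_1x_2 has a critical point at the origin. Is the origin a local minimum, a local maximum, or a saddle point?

The Hessian at the origin is H = [[10, -10], [-10, 6]].
det H = 10·6 − (-10)² = -40 < 0, so H is indefinite.
Therefore the origin is a saddle point.

saddle point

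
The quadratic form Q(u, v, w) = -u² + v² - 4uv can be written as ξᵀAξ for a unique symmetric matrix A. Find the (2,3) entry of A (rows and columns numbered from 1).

The coefficient of v·w in Q is 0. For a symmetric A this equals A[2,3] + A[3,2] = 2·A[2,3].
So A[2,3] = 0/2 = 0.

0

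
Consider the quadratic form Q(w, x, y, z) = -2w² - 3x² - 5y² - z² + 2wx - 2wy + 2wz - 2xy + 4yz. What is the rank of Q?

The associated matrix is A = [[-2, 1, -1, 1], [1, -3, -1, 0], [-1, -1, -5, 2], [1, 0, 2, -1]].
Row-reducing A symmetrically gives the diagonal entries -2, -5/2, -18/5, 0.
Counting signs: 3 negative, 1 zero.
The rank is the number of nonzero pivots: 3.

3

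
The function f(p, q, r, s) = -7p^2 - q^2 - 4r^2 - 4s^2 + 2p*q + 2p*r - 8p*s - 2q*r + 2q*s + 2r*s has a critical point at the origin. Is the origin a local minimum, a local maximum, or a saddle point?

The Hessian at the origin is H = [[-14, 2, 2, -8], [2, -2, -2, 2], [2, -2, -8, 2], [-8, 2, 2, -8]].
Applying the same elementary operations to the rows and columns of H produces a congruent diagonal matrix with entries -14, -12/7, -6, -3.
Counting signs: 4 negative.
H is negative definite, so the origin is a strict local maximum.

local maximum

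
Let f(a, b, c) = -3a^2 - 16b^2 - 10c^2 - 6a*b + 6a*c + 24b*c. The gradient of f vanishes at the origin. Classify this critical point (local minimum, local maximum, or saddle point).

local maximum

The Hessian at the origin is H = [[-6, -6, 6], [-6, -32, 24], [6, 24, -20]].
An LDLᵀ factorisation of H has diagonal entries -6, -26, -20/13.
That gives 3 negative pivots.
H is negative definite, so the origin is a strict local maximum.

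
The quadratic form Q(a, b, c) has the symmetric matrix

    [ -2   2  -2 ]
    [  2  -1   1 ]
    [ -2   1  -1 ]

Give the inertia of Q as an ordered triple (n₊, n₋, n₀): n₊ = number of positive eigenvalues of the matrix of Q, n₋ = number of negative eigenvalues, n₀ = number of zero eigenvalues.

Applying the same elementary operations to the rows and columns of A produces a congruent diagonal matrix with entries -2, 1, 0.
Counting signs: 1 positive, 1 negative, 1 zero.

(1, 1, 1)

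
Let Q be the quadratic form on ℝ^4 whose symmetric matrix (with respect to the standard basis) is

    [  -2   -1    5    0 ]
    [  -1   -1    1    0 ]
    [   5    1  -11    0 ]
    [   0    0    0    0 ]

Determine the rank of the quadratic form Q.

3

Applying the same elementary operations to the rows and columns of A produces a congruent diagonal matrix with entries -2, -1/2, 6, 0.
Counting signs: 1 positive, 2 negative, 1 zero.
The rank is the number of nonzero pivots: 3.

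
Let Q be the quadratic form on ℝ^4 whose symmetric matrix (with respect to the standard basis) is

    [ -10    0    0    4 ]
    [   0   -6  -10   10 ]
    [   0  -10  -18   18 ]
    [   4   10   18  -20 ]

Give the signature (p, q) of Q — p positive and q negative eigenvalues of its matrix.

(0, 4)

Symmetric row and column elimination reduces A to a congruent diagonal form with pivots -10, -6, -4/3, -2/5.
So there are 4 negative pivots.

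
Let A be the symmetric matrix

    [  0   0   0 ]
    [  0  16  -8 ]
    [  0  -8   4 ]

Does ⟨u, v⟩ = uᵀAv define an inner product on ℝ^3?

no

Row-reducing A symmetrically gives the diagonal entries 0, 16, 0.
So there are 1 positive, 2 zero pivots.
Hence Q is positive semidefinite.
⟨·,·⟩ is an inner product exactly when A is positive definite.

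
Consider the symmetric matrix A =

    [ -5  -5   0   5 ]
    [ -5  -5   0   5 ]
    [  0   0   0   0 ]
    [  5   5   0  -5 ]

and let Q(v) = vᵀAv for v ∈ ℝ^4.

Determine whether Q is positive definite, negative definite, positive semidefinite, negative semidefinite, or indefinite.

negative semidefinite

Symmetric row and column elimination reduces A to a congruent diagonal form with pivots -5, 0, 0, 0.
Counting signs: 1 negative, 3 zero.
Hence Q is negative semidefinite.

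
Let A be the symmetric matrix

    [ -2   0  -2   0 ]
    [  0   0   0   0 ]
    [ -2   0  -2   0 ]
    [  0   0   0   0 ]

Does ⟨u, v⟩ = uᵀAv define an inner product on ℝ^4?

no

Symmetric row and column elimination reduces A to a congruent diagonal form with pivots -2, 0, 0, 0.
So there are 1 negative, 3 zero pivots.
Hence Q is negative semidefinite.
⟨·,·⟩ is an inner product exactly when A is positive definite.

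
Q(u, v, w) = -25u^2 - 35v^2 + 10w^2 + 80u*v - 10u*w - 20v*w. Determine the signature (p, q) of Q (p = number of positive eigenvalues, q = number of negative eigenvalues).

Write A = [[-25, 40, -5], [40, -35, -10], [-5, -10, 10]].
Row-reducing A symmetrically gives the diagonal entries -25, 29, -5/29.
So there are 1 positive, 2 negative pivots.

(1, 2)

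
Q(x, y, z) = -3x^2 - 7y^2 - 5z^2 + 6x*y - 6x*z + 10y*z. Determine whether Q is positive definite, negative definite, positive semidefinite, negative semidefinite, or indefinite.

negative definite

The symmetric matrix of Q is A = [[-3, 3, -3], [3, -7, 5], [-3, 5, -5]].
Leading principal minors: Δ_1 = -3, Δ_2 = 12, Δ_3 = -12.
The signs alternate starting with Δ_1 < 0, so by Sylvester's criterion Q is negative definite.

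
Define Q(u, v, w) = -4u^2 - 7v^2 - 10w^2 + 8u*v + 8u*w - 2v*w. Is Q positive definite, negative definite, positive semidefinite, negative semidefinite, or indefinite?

The associated matrix is A = [[-4, 4, 4], [4, -7, -1], [4, -1, -10]].
Congruent diagonalization of A (simultaneous row and column reduction) yields pivots -4, -3, -3.
That gives 3 negative pivots.
Hence Q is negative definite.

negative definite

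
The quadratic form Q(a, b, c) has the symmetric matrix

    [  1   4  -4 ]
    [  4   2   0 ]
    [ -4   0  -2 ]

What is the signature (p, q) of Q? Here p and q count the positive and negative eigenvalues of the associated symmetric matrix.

(2, 1)

Row-reducing A symmetrically gives the diagonal entries 1, -14, 2/7.
That gives 2 positive, 1 negative pivots.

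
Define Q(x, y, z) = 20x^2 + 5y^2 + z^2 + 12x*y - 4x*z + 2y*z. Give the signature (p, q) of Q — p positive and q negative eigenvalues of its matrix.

(2, 0)

Write A = [[20, 6, -2], [6, 5, 1], [-2, 1, 1]].
Row-reducing A symmetrically gives the diagonal entries 20, 16/5, 0.
That gives 2 positive, 1 zero pivots.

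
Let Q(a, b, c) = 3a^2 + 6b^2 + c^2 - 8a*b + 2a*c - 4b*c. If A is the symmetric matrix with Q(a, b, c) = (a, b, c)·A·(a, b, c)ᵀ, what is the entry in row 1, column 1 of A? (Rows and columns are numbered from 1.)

The coefficient of a^2 in Q is 3, and that is exactly A[1,1].

3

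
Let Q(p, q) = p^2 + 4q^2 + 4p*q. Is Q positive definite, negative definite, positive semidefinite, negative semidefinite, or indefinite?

positive semidefinite

The symmetric matrix of Q is [[1, 2], [2, 4]].
For the 2×2 matrix [[1, 2], [2, 4]]: det = 1·4 − (2)² = 0, trace = 5.
det = 0 so one eigenvalue is zero; the form is semidefinite with the sign of the trace.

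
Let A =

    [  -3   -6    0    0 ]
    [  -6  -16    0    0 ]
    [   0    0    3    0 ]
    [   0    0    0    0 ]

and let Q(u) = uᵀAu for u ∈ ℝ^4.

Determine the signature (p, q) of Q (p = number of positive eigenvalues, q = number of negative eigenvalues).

Row-reducing A symmetrically gives the diagonal entries -3, -4, 3, 0.
That gives 1 positive, 2 negative, 1 zero pivots.

(1, 2)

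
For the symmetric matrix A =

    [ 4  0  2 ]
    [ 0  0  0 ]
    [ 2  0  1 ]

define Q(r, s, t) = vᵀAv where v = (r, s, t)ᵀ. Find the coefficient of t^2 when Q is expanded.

1

The coefficient of t^2 is the diagonal entry A[3,3] = 1.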